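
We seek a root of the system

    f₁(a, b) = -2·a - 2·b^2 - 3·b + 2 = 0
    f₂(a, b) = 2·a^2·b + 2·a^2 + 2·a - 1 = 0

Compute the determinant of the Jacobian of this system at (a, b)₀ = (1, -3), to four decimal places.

50.0000

J = [[-2, -4·b - 3], [4·a·b + 4·a + 2, 2·a^2]].
At the point, J = [[-2.0000, 9.0000], [-6.0000, 2.0000]].
det J = 50.0000.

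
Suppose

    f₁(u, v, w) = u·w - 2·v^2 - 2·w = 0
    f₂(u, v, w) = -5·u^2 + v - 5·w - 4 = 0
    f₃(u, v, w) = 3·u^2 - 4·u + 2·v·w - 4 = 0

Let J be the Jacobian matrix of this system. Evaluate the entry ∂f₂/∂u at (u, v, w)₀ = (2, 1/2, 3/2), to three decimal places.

∂f₂/∂u = -10·u.
At (2, 1/2, 3/2) this is -20.000.

-20.000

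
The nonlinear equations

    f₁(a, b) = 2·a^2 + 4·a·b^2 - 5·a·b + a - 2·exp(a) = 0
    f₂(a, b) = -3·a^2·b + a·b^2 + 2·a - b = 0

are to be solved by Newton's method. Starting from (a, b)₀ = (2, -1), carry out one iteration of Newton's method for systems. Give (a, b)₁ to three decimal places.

At (2, -1): F = (13.22189, 19.000).
Jacobian J = [[4·a + 4·b^2 - 5·b - 2·exp(a) + 1, 8·a·b - 5·a], [-6·a·b + b^2 + 2, -3·a^2 + 2·a·b - 1]].
At the point, J = [[3.22189, -26.000], [15.000, -17.000]] (det J = 335.22791).
Solving J·Δ = −F gives Δ = (-0.803, 0.409).
Then the next iterate is (a, b)₁ = (1.197, -0.591).

(1.197, -0.591)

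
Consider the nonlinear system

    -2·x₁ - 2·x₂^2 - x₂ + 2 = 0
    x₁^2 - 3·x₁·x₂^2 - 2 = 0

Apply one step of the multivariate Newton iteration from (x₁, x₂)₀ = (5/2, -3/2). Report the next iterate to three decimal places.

(0.517, -1.093)

At (5/2, -3/2): F = (-6.000, -12.625).
Jacobian J = [[-2, -4·x₂ - 1], [2·x₁ - 3·x₂^2, -6·x₁·x₂]].
At the point, J = [[-2.000, 5.000], [-1.750, 22.500]] (det J = -36.250).
Solving J·Δ = −F gives Δ = (-1.983, 0.407).
Then the next iterate is (x₁, x₂)₁ = (0.517, -1.093).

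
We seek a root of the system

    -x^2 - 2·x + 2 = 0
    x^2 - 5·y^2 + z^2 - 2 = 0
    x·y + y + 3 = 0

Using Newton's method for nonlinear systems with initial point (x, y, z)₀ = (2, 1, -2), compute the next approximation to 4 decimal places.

At (2, 1, -2): F = (-6.0000, 1.0000, 6.0000).
Jacobian J = [[-2·x - 2, 0, 0], [2·x, -10·y, 2·z], [y, x + 1, 0]].
At the point, J = [[-6.0000, 0.0000, 0.0000], [4.0000, -10.0000, -4.0000], [1.0000, 3.0000, 0.0000]] (det J = -72.0000).
Solving J·Δ = −F gives Δ = (-1.0000, -1.6667, 3.4167).
Then the next iterate is (x, y, z)₁ = (1.0000, -0.6667, 1.4167).

(1.0000, -0.6667, 1.4167)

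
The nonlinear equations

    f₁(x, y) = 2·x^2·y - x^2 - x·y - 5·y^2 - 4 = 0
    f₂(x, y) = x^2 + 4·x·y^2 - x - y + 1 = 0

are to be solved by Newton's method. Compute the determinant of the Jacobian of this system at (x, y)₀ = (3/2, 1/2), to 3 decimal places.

3.500

J = [[4·x·y - 2·x - y, 2·x^2 - x - 10·y], [2·x + 4·y^2 - 1, 8·x·y - 1]].
At the point, J = [[-0.500, -2.000], [3.000, 5.000]].
det J = 3.500.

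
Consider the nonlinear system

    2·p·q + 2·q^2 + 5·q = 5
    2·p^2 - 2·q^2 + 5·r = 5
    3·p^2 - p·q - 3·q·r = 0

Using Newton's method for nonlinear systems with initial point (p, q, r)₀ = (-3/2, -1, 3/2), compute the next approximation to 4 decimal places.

(-21.7500, 16.7500, -38.0000)

At (-3/2, -1, 3/2): F = (-5.0000, 5.0000, 9.7500).
Jacobian J = [[2·q, 2·p + 4·q + 5, 0], [4·p, -4·q, 5], [6·p - q, -p - 3·r, -3·q]].
At the point, J = [[-2.0000, -2.0000, 0.0000], [-6.0000, 4.0000, 5.0000], [-8.0000, -3.0000, 3.0000]] (det J = -10.0000).
Solving J·Δ = −F gives Δ = (-20.2500, 17.7500, -39.5000).
Then the next iterate is (p, q, r)₁ = (-21.7500, 16.7500, -38.0000).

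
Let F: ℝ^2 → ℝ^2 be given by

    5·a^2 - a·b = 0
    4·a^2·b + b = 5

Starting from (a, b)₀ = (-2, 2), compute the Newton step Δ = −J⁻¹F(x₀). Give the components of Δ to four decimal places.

(1.1290, 0.4194)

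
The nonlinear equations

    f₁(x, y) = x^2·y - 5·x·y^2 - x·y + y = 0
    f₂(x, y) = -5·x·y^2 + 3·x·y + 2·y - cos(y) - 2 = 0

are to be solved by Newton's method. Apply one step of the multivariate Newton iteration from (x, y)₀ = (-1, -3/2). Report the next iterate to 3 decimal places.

(-0.819, -1.039)

At (-1, -3/2): F = (6.750, 10.67926).
Jacobian J = [[2·x·y - 5·y^2 - y, x^2 - 10·x·y - x + 1], [-5·y^2 + 3·y, -10·x·y + 3·x + sin(y) + 2]].
At the point, J = [[-6.750, -12.000], [-15.750, -16.99749]] (det J = -74.26691).
Solving J·Δ = −F gives Δ = (0.181, 0.461).
Then the next iterate is (x, y)₁ = (-0.819, -1.039).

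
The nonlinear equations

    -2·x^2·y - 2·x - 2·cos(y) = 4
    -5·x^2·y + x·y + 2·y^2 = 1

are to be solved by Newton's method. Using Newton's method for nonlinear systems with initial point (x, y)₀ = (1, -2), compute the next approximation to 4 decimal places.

At (1, -2): F = (-1.167706, 15.0000).
Jacobian J = [[-4·x·y - 2, -2·x^2 + 2·sin(y)], [-10·x·y + y, -5·x^2 + x + 4·y]].
At the point, J = [[6.0000, -3.818595], [18.0000, -12.0000]] (det J = -3.265293).
Solving J·Δ = −F gives Δ = (21.8331, 33.9996).
Then the next iterate is (x, y)₁ = (22.8331, 31.9996).

(22.8331, 31.9996)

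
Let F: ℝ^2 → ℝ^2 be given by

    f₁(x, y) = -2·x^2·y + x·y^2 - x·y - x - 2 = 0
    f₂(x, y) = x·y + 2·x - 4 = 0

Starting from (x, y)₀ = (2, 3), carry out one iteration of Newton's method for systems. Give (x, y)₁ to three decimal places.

At (2, 3): F = (-16.000, 6.000).
Jacobian J = [[-4·x·y + y^2 - y - 1, -2·x^2 + 2·x·y - x], [y + 2, x]].
At the point, J = [[-19.000, 2.000], [5.000, 2.000]] (det J = -48.000).
Solving J·Δ = −F gives Δ = (-0.917, -0.708).
Then the next iterate is (x, y)₁ = (1.083, 2.292).

(1.083, 2.292)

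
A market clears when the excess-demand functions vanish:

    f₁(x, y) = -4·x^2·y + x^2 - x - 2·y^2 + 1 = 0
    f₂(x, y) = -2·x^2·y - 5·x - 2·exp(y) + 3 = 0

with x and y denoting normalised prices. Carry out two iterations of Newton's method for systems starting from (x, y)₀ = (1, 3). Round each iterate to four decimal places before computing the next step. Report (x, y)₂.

(-0.0421, 1.3622)

At (1, 3): F = (-29.0000, -48.171074).
Jacobian J = [[-8·x·y + 2·x - 1, -4·x^2 - 4·y], [-4·x·y - 5, -2·x^2 - 2·exp(y)]].
At the point, J = [[-23.0000, -16.0000], [-17.0000, -42.171074]] (det J = 697.934698).
Solving J·Δ = −F gives Δ = (-0.6479, -0.8811).
Then the next iterate is (x, y)₁ = (0.3521, 2.1189).
Round to (0.3521, 2.1189) and repeat: F = (-9.258358, -15.929835), J = [[-6.264318, -8.971498], [-7.984259, -16.891905]].
Δ = (-0.3942, -0.7567), so (x, y)₂ = (-0.0421, 1.3622).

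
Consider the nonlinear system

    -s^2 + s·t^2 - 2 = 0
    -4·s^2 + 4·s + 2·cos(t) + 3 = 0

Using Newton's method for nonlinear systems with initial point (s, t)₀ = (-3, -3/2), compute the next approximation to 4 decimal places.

(-1.4363, -0.9612)

At (-3, -3/2): F = (-17.7500, -44.858526).
Jacobian J = [[-2·s + t^2, 2·s·t], [-8·s + 4, -2·sin(t)]].
At the point, J = [[8.2500, 9.0000], [28.0000, 1.994990]] (det J = -235.541333).
Solving J·Δ = −F gives Δ = (1.5637, 0.5388).
Then the next iterate is (s, t)₁ = (-1.4363, -0.9612).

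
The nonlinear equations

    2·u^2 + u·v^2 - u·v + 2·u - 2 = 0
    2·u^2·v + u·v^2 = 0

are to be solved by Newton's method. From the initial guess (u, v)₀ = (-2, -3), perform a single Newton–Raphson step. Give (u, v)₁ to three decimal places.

At (-2, -3): F = (-22.000, -42.000).
Jacobian J = [[4·u + v^2 - v + 2, 2·u·v - u], [4·u·v + v^2, 2·u^2 + 2·u·v]].
At the point, J = [[6.000, 14.000], [33.000, 20.000]] (det J = -342.000).
Solving J·Δ = −F gives Δ = (0.433, 1.386).
Then the next iterate is (u, v)₁ = (-1.567, -1.614).

(-1.567, -1.614)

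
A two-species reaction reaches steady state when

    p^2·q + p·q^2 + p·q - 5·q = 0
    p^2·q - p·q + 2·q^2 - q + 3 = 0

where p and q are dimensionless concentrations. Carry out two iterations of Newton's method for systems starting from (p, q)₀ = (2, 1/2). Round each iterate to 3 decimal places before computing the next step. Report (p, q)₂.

At (2, 1/2): F = (1.000, 4.000).
Jacobian J = [[2·p·q + q^2 + q, p^2 + 2·p·q + p - 5], [2·p·q - q, p^2 - p + 4·q - 1]].
At the point, J = [[2.750, 3.000], [1.500, 3.000]] (det J = 3.750).
Solving J·Δ = −F gives Δ = (2.400, -2.533).
Then the next iterate is (p, q)₁ = (4.400, -2.033).
Round to (4.400, -2.033) and repeat: F = (-19.95349, -17.11450), J = [[-15.79031, 0.86960], [-15.85740, 5.828]].
Δ = (-1.296, -0.590), so (p, q)₂ = (3.104, -2.623).

(3.104, -2.623)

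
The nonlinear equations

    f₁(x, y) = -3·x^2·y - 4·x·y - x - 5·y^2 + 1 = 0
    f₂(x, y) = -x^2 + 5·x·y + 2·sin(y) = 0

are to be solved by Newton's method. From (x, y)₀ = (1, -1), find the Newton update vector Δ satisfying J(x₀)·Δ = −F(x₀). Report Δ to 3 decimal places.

At (1, -1): F = (2.000, -7.68294).
Jacobian J = [[-6·x·y - 4·y - 1, -3·x^2 - 4·x - 10·y], [-2·x + 5·y, 5·x + 2·cos(y)]].
At the point, J = [[9.000, 3.000], [-7.000, 6.08060]] (det J = 75.72544).
Solving J·Δ = −F gives Δ = (-0.465, 0.728).

(-0.465, 0.728)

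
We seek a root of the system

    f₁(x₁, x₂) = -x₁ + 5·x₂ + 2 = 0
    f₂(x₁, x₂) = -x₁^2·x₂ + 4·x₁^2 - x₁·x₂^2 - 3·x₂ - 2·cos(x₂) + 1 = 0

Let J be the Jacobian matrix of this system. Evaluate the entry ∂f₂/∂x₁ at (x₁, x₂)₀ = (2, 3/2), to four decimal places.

∂f₂/∂x₁ = -2·x₁·x₂ + 8·x₁ - x₂^2.
At (2, 3/2) this is 7.7500.

7.7500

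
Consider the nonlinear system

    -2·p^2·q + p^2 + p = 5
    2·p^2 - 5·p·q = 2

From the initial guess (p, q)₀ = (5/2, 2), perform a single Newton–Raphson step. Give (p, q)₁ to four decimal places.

At (5/2, 2): F = (-21.2500, -14.5000).
Jacobian J = [[-4·p·q + 2·p + 1, -2·p^2], [4·p - 5·q, -5·p]].
At the point, J = [[-14.0000, -12.5000], [0.0000, -12.5000]] (det J = 175.0000).
Solving J·Δ = −F gives Δ = (-0.4821, -1.1600).
Then the next iterate is (p, q)₁ = (2.0179, 0.8400).

(2.0179, 0.8400)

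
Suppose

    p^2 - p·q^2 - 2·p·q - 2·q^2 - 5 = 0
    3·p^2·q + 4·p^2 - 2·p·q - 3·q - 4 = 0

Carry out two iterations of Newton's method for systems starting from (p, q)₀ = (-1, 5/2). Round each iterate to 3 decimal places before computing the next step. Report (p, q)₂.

(0.947, 13.936)

At (-1, 5/2): F = (-5.250, 5.000).
Jacobian J = [[2·p - q^2 - 2·q, -2·p·q - 2·p - 4·q], [6·p·q + 8·p - 2·q, 3·p^2 - 2·p - 3]].
At the point, J = [[-13.250, -3.000], [-28.000, 2.000]] (det J = -110.500).
Solving J·Δ = −F gives Δ = (0.041, -1.930).
Then the next iterate is (p, q)₁ = (-0.959, 0.570).
Round to (-0.959, 0.570) and repeat: F = (-3.32528, 0.63464), J = [[-3.38290, 0.73126], [-12.09178, 1.67704]].
Δ = (1.906, 13.366), so (p, q)₂ = (0.947, 13.936).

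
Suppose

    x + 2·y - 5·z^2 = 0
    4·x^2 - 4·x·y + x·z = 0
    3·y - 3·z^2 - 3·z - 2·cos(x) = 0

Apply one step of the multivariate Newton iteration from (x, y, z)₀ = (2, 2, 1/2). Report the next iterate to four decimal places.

At (2, 2, 1/2): F = (4.7500, 1.0000, 4.582294).
Jacobian J = [[1, 2, -10·z], [8·x - 4·y + z, -4·x, x], [2·sin(x), 3, -6·z - 3]].
At the point, J = [[1.0000, 2.0000, -5.0000], [8.5000, -8.0000, 2.0000], [1.818595, 3.0000, -6.0000]] (det J = -48.969415).
Solving J·Δ = −F gives Δ = (0.6440, 1.1989, 1.5583).
Then the next iterate is (x, y, z)₁ = (2.6440, 3.1989, 2.0583).

(2.6440, 3.1989, 2.0583)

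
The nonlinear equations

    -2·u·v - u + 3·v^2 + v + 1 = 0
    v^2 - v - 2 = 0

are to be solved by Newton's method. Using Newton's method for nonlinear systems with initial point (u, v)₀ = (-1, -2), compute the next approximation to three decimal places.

(-1.267, -1.200)

At (-1, -2): F = (8.000, 4.000).
Jacobian J = [[-2·v - 1, -2·u + 6·v + 1], [0, 2·v - 1]].
At the point, J = [[3.000, -9.000], [0.000, -5.000]] (det J = -15.000).
Solving J·Δ = −F gives Δ = (-0.267, 0.800).
Then the next iterate is (u, v)₁ = (-1.267, -1.200).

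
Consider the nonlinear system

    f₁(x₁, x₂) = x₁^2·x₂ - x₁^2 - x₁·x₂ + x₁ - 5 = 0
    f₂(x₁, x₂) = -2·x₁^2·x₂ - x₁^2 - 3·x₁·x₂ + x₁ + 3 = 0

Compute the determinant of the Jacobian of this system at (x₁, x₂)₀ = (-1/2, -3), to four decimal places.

4.2500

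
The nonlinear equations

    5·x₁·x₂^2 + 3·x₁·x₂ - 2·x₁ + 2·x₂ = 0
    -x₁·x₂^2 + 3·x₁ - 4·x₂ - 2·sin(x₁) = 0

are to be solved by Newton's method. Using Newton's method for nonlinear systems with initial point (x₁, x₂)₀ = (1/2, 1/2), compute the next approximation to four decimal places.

At (1/2, 1/2): F = (1.3750, -1.583851).
Jacobian J = [[5·x₂^2 + 3·x₂ - 2, 10·x₁·x₂ + 3·x₁ + 2], [-x₂^2 - 2·cos(x₁) + 3, -2·x₁·x₂ - 4]].
At the point, J = [[0.7500, 6.0000], [0.994835, -4.5000]] (det J = -9.344009).
Solving J·Δ = −F gives Δ = (0.3548, -0.2735).
Then the next iterate is (x₁, x₂)₁ = (0.8548, 0.2265).

(0.8548, 0.2265)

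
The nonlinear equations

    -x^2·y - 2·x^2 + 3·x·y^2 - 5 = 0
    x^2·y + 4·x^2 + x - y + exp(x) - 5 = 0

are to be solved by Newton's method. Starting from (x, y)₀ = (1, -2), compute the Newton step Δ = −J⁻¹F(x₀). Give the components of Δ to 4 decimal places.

At (1, -2): F = (7.0000, 2.718282).
Jacobian J = [[-2·x·y - 4·x + 3·y^2, -x^2 + 6·x·y], [2·x·y + 8·x + exp(x) + 1, x^2 - 1]].
At the point, J = [[12.0000, -13.0000], [7.718282, 0.0000]] (det J = 100.337664).
Solving J·Δ = −F gives Δ = (-0.3522, 0.2134).

(-0.3522, 0.2134)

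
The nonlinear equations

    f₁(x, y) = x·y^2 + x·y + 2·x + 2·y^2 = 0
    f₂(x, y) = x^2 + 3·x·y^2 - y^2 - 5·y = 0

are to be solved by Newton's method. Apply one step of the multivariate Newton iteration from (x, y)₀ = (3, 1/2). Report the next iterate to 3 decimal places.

At (3, 1/2): F = (8.750, 8.500).
Jacobian J = [[y^2 + y + 2, 2·x·y + x + 4·y], [2·x + 3·y^2, 6·x·y - 2·y - 5]].
At the point, J = [[2.750, 8.000], [6.750, 3.000]] (det J = -45.750).
Solving J·Δ = −F gives Δ = (-0.913, -0.780).
Then the next iterate is (x, y)₁ = (2.087, -0.280).

(2.087, -0.280)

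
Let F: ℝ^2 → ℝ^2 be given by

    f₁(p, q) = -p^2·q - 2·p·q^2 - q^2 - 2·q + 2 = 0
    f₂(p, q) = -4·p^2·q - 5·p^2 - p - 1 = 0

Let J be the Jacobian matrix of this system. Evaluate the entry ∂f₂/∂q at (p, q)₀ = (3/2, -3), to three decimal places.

-9.000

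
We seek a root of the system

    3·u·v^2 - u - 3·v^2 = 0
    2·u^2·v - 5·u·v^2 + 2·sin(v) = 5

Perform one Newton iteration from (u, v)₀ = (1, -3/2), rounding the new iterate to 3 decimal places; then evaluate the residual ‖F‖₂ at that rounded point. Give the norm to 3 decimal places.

5.576

At (1, -3/2): F = (-1.000, -21.24499).
Jacobian J = [[3·v^2 - 1, 6·u·v - 6·v], [4·u·v - 5·v^2, 2·u^2 - 10·u·v + 2·cos(v)]].
At the point, J = [[5.750, 0.000], [-17.250, 17.14147]] (det J = 98.56348).
Solving J·Δ = −F gives Δ = (0.174, 1.414).
Then the next iterate is (u, v)₁ = (1.174, -0.086).
Re-evaluating at (1.174, -0.086): F = (-1.17014, -5.45227), so ‖F‖₂ = 5.576.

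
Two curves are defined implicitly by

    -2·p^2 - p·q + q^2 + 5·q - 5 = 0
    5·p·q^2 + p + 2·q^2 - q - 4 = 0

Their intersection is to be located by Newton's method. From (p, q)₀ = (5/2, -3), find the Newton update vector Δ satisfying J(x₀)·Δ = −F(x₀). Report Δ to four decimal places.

At (5/2, -3): F = (-16.0000, 132.0000).
Jacobian J = [[-4·p - q, -p + 2·q + 5], [5·q^2 + 1, 10·p·q + 4·q - 1]].
At the point, J = [[-7.0000, -3.5000], [46.0000, -88.0000]] (det J = 777.0000).
Solving J·Δ = −F gives Δ = (-2.4067, 0.2420).

(-2.4067, 0.2420)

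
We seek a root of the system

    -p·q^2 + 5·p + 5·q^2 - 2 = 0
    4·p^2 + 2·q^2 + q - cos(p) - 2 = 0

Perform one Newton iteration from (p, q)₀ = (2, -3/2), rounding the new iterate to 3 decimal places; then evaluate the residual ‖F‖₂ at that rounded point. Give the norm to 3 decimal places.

At (2, -3/2): F = (14.750, 17.41615).
Jacobian J = [[-q^2 + 5, -2·p·q + 10·q], [8·p + sin(p), 4·q + 1]].
At the point, J = [[2.750, -9.000], [16.90930, -5.000]] (det J = 138.43368).
Solving J·Δ = −F gives Δ = (-0.600, 1.456).
Then the next iterate is (p, q)₁ = (1.400, -0.044).
Re-evaluating at (1.400, -0.044): F = (5.00697, 5.62990), so ‖F‖₂ = 7.534.

7.534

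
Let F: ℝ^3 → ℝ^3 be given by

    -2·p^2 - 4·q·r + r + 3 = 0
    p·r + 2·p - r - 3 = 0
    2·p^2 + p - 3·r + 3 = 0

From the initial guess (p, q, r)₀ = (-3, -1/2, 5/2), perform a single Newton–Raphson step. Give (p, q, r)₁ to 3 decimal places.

(-1.278, -0.028, -0.313)

At (-3, -1/2, 5/2): F = (-7.500, -19.000, 10.500).
Jacobian J = [[-4·p, -4·r, -4·q + 1], [r + 2, 0, p - 1], [4·p + 1, 0, -3]].
At the point, J = [[12.000, -10.000, 3.000], [4.500, 0.000, -4.000], [-11.000, 0.000, -3.000]] (det J = -575.000).
Solving J·Δ = −F gives Δ = (1.722, 0.472, -2.813).
Then the next iterate is (p, q, r)₁ = (-1.278, -0.028, -0.313).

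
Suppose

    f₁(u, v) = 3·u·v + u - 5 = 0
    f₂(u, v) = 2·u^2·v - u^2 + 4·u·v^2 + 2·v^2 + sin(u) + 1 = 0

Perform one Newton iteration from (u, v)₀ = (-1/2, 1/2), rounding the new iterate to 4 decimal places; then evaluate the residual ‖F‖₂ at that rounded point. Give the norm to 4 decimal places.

At (-1/2, 1/2): F = (-6.2500, 0.520574).
Jacobian J = [[3·v + 1, 3·u], [4·u·v - 2·u + 4·v^2 + cos(u), 2·u^2 + 8·u·v + 4·v]].
At the point, J = [[2.5000, -1.5000], [1.877583, 0.5000]] (det J = 4.066374).
Solving J·Δ = −F gives Δ = (0.5765, -3.2059).
Then the next iterate is (u, v)₁ = (0.0765, -2.7059).
Re-evaluating at (0.0765, -2.7059): F = (-5.544504, 17.923191), so ‖F‖₂ = 18.7612.

18.7612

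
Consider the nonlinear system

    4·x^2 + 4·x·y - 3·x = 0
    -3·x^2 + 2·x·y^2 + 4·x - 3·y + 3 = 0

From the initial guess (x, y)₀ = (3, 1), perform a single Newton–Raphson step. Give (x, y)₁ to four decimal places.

(1.7561, 0.3415)

At (3, 1): F = (39.0000, -9.0000).
Jacobian J = [[8·x + 4·y - 3, 4·x], [-6·x + 2·y^2 + 4, 4·x·y - 3]].
At the point, J = [[25.0000, 12.0000], [-12.0000, 9.0000]] (det J = 369.0000).
Solving J·Δ = −F gives Δ = (-1.2439, -0.6585).
Then the next iterate is (x, y)₁ = (1.7561, 0.3415).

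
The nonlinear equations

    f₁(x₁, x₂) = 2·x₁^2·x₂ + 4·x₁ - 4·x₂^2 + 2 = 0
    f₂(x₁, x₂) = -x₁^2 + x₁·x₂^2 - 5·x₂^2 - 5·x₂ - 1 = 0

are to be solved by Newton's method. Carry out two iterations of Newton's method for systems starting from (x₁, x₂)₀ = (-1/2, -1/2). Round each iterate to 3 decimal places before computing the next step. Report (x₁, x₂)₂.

(-0.382, -0.322)

At (-1/2, -1/2): F = (-1.250, -0.125).
Jacobian J = [[4·x₁·x₂ + 4, 2·x₁^2 - 8·x₂], [-2·x₁ + x₂^2, 2·x₁·x₂ - 10·x₂ - 5]].
At the point, J = [[5.000, 4.500], [1.250, 0.500]] (det J = -3.125).
Solving J·Δ = −F gives Δ = (-0.020, 0.300).
Then the next iterate is (x₁, x₂)₁ = (-0.520, -0.200).
Round to (-0.520, -0.200) and repeat: F = (-0.34816, -0.49120), J = [[4.416, 2.14080], [1.080, -2.792]].
Δ = (0.138, -0.122), so (x₁, x₂)₂ = (-0.382, -0.322).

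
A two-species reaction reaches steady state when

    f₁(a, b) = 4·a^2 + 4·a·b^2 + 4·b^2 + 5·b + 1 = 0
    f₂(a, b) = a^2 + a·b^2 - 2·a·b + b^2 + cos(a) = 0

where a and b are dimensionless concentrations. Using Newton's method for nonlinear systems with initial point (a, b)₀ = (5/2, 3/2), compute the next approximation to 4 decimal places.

(9.4114, -4.1475)

At (5/2, 3/2): F = (65.0000, 5.823856).
Jacobian J = [[8·a + 4·b^2, 8·a·b + 8·b + 5], [2·a + b^2 - 2·b - sin(a), 2·a·b - 2·a + 2·b]].
At the point, J = [[29.0000, 47.0000], [3.651528, 5.5000]] (det J = -12.121809).
Solving J·Δ = −F gives Δ = (6.9114, -5.6475).
Then the next iterate is (a, b)₁ = (9.4114, -4.1475).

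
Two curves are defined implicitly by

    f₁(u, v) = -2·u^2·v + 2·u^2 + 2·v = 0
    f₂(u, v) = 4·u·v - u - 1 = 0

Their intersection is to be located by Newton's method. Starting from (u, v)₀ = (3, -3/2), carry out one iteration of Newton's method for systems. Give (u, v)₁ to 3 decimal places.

(2.387, -0.024)

At (3, -3/2): F = (42.000, -22.000).
Jacobian J = [[-4·u·v + 4·u, -2·u^2 + 2], [4·v - 1, 4·u]].
At the point, J = [[30.000, -16.000], [-7.000, 12.000]] (det J = 248.000).
Solving J·Δ = −F gives Δ = (-0.613, 1.476).
Then the next iterate is (u, v)₁ = (2.387, -0.024).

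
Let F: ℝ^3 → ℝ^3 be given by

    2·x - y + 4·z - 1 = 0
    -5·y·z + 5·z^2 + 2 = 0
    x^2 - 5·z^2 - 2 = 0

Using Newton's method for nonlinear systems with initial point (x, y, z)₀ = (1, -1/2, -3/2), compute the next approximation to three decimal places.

At (1, -1/2, -3/2): F = (-4.500, 9.500, -12.250).
Jacobian J = [[2, -1, 4], [0, -5·z, -5·y + 10·z], [2·x, 0, -10·z]].
At the point, J = [[2.000, -1.000, 4.000], [0.000, 7.500, -12.500], [2.000, 0.000, 15.000]] (det J = 190.000).
Solving J·Δ = −F gives Δ = (0.786, -0.080, 0.712).
Then the next iterate is (x, y, z)₁ = (1.786, -0.580, -0.788).

(1.786, -0.580, -0.788)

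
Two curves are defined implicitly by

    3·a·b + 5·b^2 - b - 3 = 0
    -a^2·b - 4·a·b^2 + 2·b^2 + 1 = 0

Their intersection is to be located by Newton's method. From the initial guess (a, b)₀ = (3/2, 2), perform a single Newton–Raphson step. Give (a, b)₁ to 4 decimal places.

At (3/2, 2): F = (24.0000, -19.5000).
Jacobian J = [[3·b, 3·a + 10·b - 1], [-2·a·b - 4·b^2, -a^2 - 8·a·b + 4·b]].
At the point, J = [[6.0000, 23.5000], [-22.0000, -18.2500]] (det J = 407.5000).
Solving J·Δ = −F gives Δ = (-0.0497, -1.0086).
Then the next iterate is (a, b)₁ = (1.4503, 0.9914).

(1.4503, 0.9914)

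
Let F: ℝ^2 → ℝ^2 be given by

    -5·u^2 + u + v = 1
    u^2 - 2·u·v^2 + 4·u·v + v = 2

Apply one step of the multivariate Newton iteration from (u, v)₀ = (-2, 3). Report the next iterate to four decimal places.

At (-2, 3): F = (-20.0000, 17.0000).
Jacobian J = [[-10·u + 1, 1], [2·u - 2·v^2 + 4·v, -4·u·v + 4·u + 1]].
At the point, J = [[21.0000, 1.0000], [-10.0000, 17.0000]] (det J = 367.0000).
Solving J·Δ = −F gives Δ = (0.9728, -0.4278).
Then the next iterate is (u, v)₁ = (-1.0272, 2.5722).

(-1.0272, 2.5722)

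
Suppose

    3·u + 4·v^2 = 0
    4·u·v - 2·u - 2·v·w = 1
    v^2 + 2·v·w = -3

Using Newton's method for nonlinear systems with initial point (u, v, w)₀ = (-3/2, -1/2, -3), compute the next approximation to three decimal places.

(0.054, -0.209, 1.216)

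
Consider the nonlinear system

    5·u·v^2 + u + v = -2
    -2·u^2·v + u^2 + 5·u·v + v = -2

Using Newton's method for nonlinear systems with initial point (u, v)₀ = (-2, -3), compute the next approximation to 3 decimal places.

At (-2, -3): F = (-93.000, 57.000).
Jacobian J = [[5·v^2 + 1, 10·u·v + 1], [-4·u·v + 2·u + 5·v, -2·u^2 + 5·u + 1]].
At the point, J = [[46.000, 61.000], [-43.000, -17.000]] (det J = 1841.000).
Solving J·Δ = −F gives Δ = (1.030, 0.748).
Then the next iterate is (u, v)₁ = (-0.970, -2.252).

(-0.970, -2.252)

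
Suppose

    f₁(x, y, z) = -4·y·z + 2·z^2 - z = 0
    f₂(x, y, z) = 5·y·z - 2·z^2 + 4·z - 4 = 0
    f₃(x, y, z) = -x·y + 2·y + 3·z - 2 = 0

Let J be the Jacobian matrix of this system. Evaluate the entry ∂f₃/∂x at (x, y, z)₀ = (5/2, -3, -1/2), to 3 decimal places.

3.000

∂f₃/∂x = -y.
At (5/2, -3, -1/2) this is 3.000.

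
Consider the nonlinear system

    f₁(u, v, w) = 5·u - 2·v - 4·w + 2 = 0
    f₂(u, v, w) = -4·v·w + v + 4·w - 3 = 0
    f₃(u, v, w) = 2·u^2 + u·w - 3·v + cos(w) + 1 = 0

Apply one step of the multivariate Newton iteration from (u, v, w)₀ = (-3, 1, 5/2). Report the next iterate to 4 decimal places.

(-0.8243, 0.7778, -0.9192)

At (-3, 1, 5/2): F = (-25.0000, -2.0000, 7.698856).
Jacobian J = [[5, -2, -4], [0, -4·w + 1, -4·v + 4], [4·u + w, -3, u - sin(w)]].
At the point, J = [[5.0000, -2.0000, -4.0000], [0.0000, -9.0000, 0.0000], [-9.5000, -3.0000, -3.598472]] (det J = 503.931246).
Solving J·Δ = −F gives Δ = (2.1757, -0.2222, -3.4192).
Then the next iterate is (u, v, w)₁ = (-0.8243, 0.7778, -0.9192).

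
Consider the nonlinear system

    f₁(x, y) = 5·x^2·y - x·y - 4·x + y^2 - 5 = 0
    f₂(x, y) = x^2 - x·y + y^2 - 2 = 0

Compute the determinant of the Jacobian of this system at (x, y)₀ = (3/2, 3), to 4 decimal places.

J = [[10·x·y - y - 4, 5·x^2 - x + 2·y], [2·x - y, -x + 2·y]].
At the point, J = [[38.0000, 15.7500], [0.0000, 4.5000]].
det J = 171.0000.

171.0000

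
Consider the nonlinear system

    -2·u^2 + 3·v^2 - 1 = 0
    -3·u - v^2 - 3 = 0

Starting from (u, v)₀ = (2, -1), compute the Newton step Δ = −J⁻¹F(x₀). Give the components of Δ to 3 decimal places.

(-2.118, 1.824)

At (2, -1): F = (-6.000, -10.000).
Jacobian J = [[-4·u, 6·v], [-3, -2·v]].
At the point, J = [[-8.000, -6.000], [-3.000, 2.000]] (det J = -34.000).
Solving J·Δ = −F gives Δ = (-2.118, 1.824).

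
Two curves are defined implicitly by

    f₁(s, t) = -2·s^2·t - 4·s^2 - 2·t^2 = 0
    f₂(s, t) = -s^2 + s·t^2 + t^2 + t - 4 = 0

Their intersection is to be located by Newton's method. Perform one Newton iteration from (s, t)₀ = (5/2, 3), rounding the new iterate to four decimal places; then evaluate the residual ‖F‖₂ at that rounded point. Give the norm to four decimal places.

24.3093

At (5/2, 3): F = (-80.5000, 24.2500).
Jacobian J = [[-4·s·t - 8·s, -2·s^2 - 4·t], [-2·s + t^2, 2·s·t + 2·t + 1]].
At the point, J = [[-50.0000, -24.5000], [4.0000, 22.0000]] (det J = -1002.0000).
Solving J·Δ = −F gives Δ = (-1.1745, -0.8887).
Then the next iterate is (s, t)₁ = (1.3255, 2.1113).
Re-evaluating at (1.3255, 2.1113): F = (-23.361875, 6.720470), so ‖F‖₂ = 24.3093.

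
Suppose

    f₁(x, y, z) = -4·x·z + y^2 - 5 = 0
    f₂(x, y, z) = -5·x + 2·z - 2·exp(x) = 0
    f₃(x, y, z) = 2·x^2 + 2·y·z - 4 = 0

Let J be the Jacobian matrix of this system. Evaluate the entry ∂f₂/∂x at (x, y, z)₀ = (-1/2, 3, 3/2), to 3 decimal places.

∂f₂/∂x = -2·exp(x) - 5.
At (-1/2, 3, 3/2) this is -6.213.

-6.213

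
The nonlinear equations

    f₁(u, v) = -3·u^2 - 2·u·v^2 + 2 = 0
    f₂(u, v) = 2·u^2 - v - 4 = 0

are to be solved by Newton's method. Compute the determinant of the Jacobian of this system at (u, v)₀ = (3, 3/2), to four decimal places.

238.5000

J = [[-6·u - 2·v^2, -4·u·v], [4·u, -1]].
At the point, J = [[-22.5000, -18.0000], [12.0000, -1.0000]].
det J = 238.5000.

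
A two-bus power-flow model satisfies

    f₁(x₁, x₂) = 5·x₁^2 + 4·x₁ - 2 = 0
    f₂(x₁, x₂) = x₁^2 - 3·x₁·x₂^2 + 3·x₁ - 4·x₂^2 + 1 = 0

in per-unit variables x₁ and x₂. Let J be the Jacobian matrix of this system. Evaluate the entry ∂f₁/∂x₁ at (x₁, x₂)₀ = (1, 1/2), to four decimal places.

∂f₁/∂x₁ = 10·x₁ + 4.
At (1, 1/2) this is 14.0000.

14.0000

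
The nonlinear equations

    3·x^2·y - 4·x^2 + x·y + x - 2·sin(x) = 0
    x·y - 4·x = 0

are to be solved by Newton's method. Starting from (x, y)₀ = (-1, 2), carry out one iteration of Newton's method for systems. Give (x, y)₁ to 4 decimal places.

(-0.2299, 2.4597)

At (-1, 2): F = (0.682942, 2.0000).
Jacobian J = [[6·x·y - 8·x + y - 2·cos(x) + 1, 3·x^2 + x], [y - 4, x]].
At the point, J = [[-2.080605, 2.0000], [-2.0000, -1.0000]] (det J = 6.080605).
Solving J·Δ = −F gives Δ = (0.7701, 0.4597).
Then the next iterate is (x, y)₁ = (-0.2299, 2.4597).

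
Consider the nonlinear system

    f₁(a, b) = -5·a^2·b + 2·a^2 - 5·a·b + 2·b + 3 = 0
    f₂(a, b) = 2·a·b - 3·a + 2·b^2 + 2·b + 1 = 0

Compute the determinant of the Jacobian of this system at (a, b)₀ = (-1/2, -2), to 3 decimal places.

J = [[-10·a·b + 4·a - 5·b, -5·a^2 - 5·a + 2], [2·b - 3, 2·a + 4·b + 2]].
At the point, J = [[-2.000, 3.250], [-7.000, -7.000]].
det J = 36.750.

36.750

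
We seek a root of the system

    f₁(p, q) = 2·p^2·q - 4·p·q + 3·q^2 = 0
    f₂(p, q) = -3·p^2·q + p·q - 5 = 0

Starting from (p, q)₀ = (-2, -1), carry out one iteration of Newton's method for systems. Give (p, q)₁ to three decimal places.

(0.421, -2.605)

At (-2, -1): F = (-13.000, 9.000).
Jacobian J = [[4·p·q - 4·q, 2·p^2 - 4·p + 6·q], [-6·p·q + q, -3·p^2 + p]].
At the point, J = [[12.000, 10.000], [-13.000, -14.000]] (det J = -38.000).
Solving J·Δ = −F gives Δ = (2.421, -1.605).
Then the next iterate is (p, q)₁ = (0.421, -2.605).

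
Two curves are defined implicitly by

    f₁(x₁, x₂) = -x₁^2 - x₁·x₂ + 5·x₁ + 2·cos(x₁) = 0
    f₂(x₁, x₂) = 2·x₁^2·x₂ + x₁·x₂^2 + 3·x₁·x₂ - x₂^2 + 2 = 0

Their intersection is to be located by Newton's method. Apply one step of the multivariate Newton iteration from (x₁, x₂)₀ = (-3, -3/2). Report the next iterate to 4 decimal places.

At (-3, -3/2): F = (-30.479985, -20.5000).
Jacobian J = [[-2·x₁ - x₂ - 2·sin(x₁) + 5, -x₁], [4·x₁·x₂ + x₂^2 + 3·x₂, 2·x₁^2 + 2·x₁·x₂ + 3·x₁ - 2·x₂]].
At the point, J = [[12.782240, 3.0000], [15.7500, 21.0000]] (det J = 221.177040).
Solving J·Δ = −F gives Δ = (2.6159, -0.9857).
Then the next iterate is (x₁, x₂)₁ = (-0.3841, -2.4857).

(-0.3841, -2.4857)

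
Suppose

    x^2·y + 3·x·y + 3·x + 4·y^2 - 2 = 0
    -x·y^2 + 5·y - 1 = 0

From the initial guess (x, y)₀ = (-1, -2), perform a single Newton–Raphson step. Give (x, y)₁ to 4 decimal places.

At (-1, -2): F = (15.0000, -7.0000).
Jacobian J = [[2·x·y + 3·y + 3, x^2 + 3·x + 8·y], [-y^2, -2·x·y + 5]].
At the point, J = [[1.0000, -18.0000], [-4.0000, 1.0000]] (det J = -71.0000).
Solving J·Δ = −F gives Δ = (-1.5634, 0.7465).
Then the next iterate is (x, y)₁ = (-2.5634, -1.2535).

(-2.5634, -1.2535)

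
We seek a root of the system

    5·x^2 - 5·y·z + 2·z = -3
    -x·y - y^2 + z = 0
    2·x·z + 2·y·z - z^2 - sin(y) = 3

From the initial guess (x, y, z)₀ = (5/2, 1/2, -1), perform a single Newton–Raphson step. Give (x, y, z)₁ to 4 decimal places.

At (5/2, 1/2, -1): F = (34.7500, -2.5000, -10.479426).
Jacobian J = [[10·x, -5·z, -5·y + 2], [-y, -x - 2·y, 1], [2·z, 2·z - cos(y), 2·x + 2·y - 2·z]].
At the point, J = [[25.0000, 5.0000, -0.5000], [-0.5000, -3.5000, 1.0000], [-2.0000, -2.877583, 8.0000]] (det J = -615.279832).
Solving J·Δ = −F gives Δ = (-1.3175, -0.2741, 0.8820).
Then the next iterate is (x, y, z)₁ = (1.1825, 0.2259, -0.1180).

(1.1825, 0.2259, -0.1180)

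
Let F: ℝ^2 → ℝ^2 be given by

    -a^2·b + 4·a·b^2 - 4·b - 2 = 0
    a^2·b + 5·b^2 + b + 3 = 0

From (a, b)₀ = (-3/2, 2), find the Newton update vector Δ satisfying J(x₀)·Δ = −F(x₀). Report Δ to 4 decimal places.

(0.0083, -1.2667)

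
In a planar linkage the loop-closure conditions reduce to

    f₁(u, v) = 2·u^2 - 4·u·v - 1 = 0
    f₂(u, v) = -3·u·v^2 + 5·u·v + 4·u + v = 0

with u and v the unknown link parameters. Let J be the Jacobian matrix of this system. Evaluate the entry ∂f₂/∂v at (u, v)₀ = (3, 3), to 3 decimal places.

∂f₂/∂v = -6·u·v + 5·u + 1.
At (3, 3) this is -38.000.

-38.000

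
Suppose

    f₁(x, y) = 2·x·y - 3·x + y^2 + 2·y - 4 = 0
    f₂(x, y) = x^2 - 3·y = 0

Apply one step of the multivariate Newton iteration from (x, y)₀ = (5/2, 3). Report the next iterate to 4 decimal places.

(2.2331, 1.6385)

At (5/2, 3): F = (18.5000, -2.7500).
Jacobian J = [[2·y - 3, 2·x + 2·y + 2], [2·x, -3]].
At the point, J = [[3.0000, 13.0000], [5.0000, -3.0000]] (det J = -74.0000).
Solving J·Δ = −F gives Δ = (-0.2669, -1.3615).
Then the next iterate is (x, y)₁ = (2.2331, 1.6385).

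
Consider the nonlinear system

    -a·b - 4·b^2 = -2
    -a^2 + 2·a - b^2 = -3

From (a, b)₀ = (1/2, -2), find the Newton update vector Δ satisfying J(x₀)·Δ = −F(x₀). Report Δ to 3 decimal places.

At (1/2, -2): F = (-13.000, -0.250).
Jacobian J = [[-b, -a - 8·b], [-2·a + 2, -2·b]].
At the point, J = [[2.000, 15.500], [1.000, 4.000]] (det J = -7.500).
Solving J·Δ = −F gives Δ = (-6.417, 1.667).

(-6.417, 1.667)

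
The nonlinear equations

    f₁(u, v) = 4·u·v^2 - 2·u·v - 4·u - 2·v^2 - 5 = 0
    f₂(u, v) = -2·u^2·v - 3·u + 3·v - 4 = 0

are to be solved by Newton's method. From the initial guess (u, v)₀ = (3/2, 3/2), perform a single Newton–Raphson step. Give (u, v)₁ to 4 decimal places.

(0.4857, 2.4476)

At (3/2, 3/2): F = (-6.5000, -10.7500).
Jacobian J = [[4·v^2 - 2·v - 4, 8·u·v - 2·u - 4·v], [-4·u·v - 3, -2·u^2 + 3]].
At the point, J = [[2.0000, 9.0000], [-12.0000, -1.5000]] (det J = 105.0000).
Solving J·Δ = −F gives Δ = (-1.0143, 0.9476).
Then the next iterate is (u, v)₁ = (0.4857, 2.4476).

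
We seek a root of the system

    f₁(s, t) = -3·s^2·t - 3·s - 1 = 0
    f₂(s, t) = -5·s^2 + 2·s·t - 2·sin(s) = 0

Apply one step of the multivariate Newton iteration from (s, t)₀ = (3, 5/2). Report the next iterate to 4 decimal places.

At (3, 5/2): F = (-77.5000, -30.282240).
Jacobian J = [[-6·s·t - 3, -3·s^2], [-10·s + 2·t - 2·cos(s), 2·s]].
At the point, J = [[-48.0000, -27.0000], [-23.020015, 6.0000]] (det J = -909.540405).
Solving J·Δ = −F gives Δ = (-1.4102, -0.3634).
Then the next iterate is (s, t)₁ = (1.5898, 2.1366).

(1.5898, 2.1366)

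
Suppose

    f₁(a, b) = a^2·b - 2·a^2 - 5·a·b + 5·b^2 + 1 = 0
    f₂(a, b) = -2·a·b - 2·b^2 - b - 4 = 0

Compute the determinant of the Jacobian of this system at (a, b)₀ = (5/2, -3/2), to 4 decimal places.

63.7500

J = [[2·a·b - 4·a - 5·b, a^2 - 5·a + 10·b], [-2·b, -2·a - 4·b - 1]].
At the point, J = [[-10.0000, -21.2500], [3.0000, 0.0000]].
det J = 63.7500.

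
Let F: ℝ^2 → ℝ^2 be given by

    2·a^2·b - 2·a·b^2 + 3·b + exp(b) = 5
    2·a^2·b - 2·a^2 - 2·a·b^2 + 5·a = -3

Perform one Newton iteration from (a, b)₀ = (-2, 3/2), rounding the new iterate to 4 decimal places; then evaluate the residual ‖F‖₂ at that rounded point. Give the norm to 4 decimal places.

At (-2, 3/2): F = (24.981689, 6.0000).
Jacobian J = [[4·a·b - 2·b^2, 2·a^2 - 4·a·b + exp(b) + 3], [4·a·b - 4·a - 2·b^2 + 5, 2·a^2 - 4·a·b]].
At the point, J = [[-16.5000, 27.481689], [-3.5000, 20.0000]] (det J = -233.814088).
Solving J·Δ = −F gives Δ = (1.4317, -0.0495).
Then the next iterate is (a, b)₁ = (-0.5683, 1.4505).
Re-evaluating at (-0.5683, 1.4505): F = (6.945018, 2.840841), so ‖F‖₂ = 7.5036.

7.5036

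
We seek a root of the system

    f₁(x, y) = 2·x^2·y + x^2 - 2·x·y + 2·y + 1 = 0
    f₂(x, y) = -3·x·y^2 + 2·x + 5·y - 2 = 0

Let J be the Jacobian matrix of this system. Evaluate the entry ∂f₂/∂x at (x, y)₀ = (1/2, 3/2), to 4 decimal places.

-4.7500

∂f₂/∂x = -3·y^2 + 2.
At (1/2, 3/2) this is -4.7500.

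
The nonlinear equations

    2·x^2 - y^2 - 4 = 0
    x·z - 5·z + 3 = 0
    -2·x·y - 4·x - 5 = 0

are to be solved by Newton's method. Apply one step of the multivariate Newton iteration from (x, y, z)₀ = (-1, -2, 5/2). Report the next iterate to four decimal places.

(0.0000, 0.5000, 0.9167)

At (-1, -2, 5/2): F = (-6.0000, -12.0000, -5.0000).
Jacobian J = [[4·x, -2·y, 0], [z, 0, x - 5], [-2·y - 4, -2·x, 0]].
At the point, J = [[-4.0000, 4.0000, 0.0000], [2.5000, 0.0000, -6.0000], [0.0000, 2.0000, 0.0000]] (det J = -48.0000).
Solving J·Δ = −F gives Δ = (1.0000, 2.5000, -1.5833).
Then the next iterate is (x, y, z)₁ = (0.0000, 0.5000, 0.9167).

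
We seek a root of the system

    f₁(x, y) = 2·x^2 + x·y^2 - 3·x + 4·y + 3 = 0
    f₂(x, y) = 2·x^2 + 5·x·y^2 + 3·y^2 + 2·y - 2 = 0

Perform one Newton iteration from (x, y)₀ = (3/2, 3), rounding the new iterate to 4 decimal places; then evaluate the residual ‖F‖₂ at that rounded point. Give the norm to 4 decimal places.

246.6399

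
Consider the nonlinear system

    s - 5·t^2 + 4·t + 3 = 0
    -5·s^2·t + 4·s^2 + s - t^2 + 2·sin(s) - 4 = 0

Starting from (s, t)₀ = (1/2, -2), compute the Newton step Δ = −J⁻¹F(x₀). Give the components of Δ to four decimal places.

At (1/2, -2): F = (-24.5000, -3.041149).
Jacobian J = [[1, -10·t + 4], [-10·s·t + 8·s + 2·cos(s) + 1, -5·s^2 - 2·t]].
At the point, J = [[1.0000, 24.0000], [16.755165, 2.7500]] (det J = -399.373963).
Solving J·Δ = −F gives Δ = (0.0141, 1.0202).

(0.0141, 1.0202)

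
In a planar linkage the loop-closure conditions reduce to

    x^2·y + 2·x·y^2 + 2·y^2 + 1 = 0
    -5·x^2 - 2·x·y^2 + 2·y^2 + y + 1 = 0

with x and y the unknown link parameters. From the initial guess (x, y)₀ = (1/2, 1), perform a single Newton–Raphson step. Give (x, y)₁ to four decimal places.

(0.4656, 0.3365)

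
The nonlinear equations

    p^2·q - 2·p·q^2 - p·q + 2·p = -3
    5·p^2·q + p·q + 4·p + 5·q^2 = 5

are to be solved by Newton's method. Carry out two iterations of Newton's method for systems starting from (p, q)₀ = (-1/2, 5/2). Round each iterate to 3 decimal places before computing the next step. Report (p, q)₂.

At (-1/2, 5/2): F = (10.125, 26.125).
Jacobian J = [[2·p·q - 2·q^2 - q + 2, p^2 - 4·p·q - p], [10·p·q + q + 4, 5·p^2 + p + 10·q]].
At the point, J = [[-15.500, 5.750], [-6.000, 25.750]] (det J = -364.625).
Solving J·Δ = −F gives Δ = (0.303, -0.944).
Then the next iterate is (p, q)₁ = (-0.197, 1.556).
Round to (-0.197, 1.556) and repeat: F = (3.92685, 6.31308), J = [[-5.01134, 1.46194], [2.49068, 15.55705]].
Δ = (0.636, -0.508), so (p, q)₂ = (0.439, 1.048).

(0.439, 1.048)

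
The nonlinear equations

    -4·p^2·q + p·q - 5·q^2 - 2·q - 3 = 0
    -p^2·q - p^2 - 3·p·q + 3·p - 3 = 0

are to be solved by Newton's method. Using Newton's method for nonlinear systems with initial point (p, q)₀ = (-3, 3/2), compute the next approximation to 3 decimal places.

At (-3, 3/2): F = (-75.750, -21.000).
Jacobian J = [[-8·p·q + q, -4·p^2 + p - 10·q - 2], [-2·p·q - 2·p - 3·q + 3, -p^2 - 3·p]].
At the point, J = [[37.500, -56.000], [13.500, 0.000]] (det J = 756.000).
Solving J·Δ = −F gives Δ = (1.556, -0.311).
Then the next iterate is (p, q)₁ = (-1.444, 1.189).

(-1.444, 1.189)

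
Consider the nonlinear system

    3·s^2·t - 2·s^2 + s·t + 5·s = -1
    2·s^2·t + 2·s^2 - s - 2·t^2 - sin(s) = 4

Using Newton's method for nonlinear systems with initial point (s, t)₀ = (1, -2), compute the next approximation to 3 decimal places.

At (1, -2): F = (-4.000, -15.84147).
Jacobian J = [[6·s·t - 4·s + t + 5, 3·s^2 + s], [4·s·t + 4·s - cos(s) - 1, 2·s^2 - 4·t]].
At the point, J = [[-13.000, 4.000], [-5.54030, 10.000]] (det J = -107.83879).
Solving J·Δ = −F gives Δ = (0.217, 1.704).
Then the next iterate is (s, t)₁ = (1.217, -0.296).

(1.217, -0.296)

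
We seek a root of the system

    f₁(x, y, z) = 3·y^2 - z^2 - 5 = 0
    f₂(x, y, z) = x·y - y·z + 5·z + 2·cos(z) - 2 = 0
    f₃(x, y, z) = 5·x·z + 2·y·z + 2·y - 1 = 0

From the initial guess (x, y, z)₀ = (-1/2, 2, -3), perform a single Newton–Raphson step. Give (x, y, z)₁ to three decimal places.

At (-1/2, 2, -3): F = (-2.000, -13.97998, -1.500).
Jacobian J = [[0, 6·y, -2·z], [y, x - z, -y - 2·sin(z) + 5], [5·z, 2·z + 2, 5·x + 2·y]].
At the point, J = [[0.000, 12.000, 6.000], [2.000, 2.500, 3.28224], [-15.000, -4.000, 1.500]] (det J = -449.80320).
Solving J·Δ = −F gives Δ = (1.149, -2.605, 5.543).
Then the next iterate is (x, y, z)₁ = (0.649, -0.605, 2.543).

(0.649, -0.605, 2.543)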